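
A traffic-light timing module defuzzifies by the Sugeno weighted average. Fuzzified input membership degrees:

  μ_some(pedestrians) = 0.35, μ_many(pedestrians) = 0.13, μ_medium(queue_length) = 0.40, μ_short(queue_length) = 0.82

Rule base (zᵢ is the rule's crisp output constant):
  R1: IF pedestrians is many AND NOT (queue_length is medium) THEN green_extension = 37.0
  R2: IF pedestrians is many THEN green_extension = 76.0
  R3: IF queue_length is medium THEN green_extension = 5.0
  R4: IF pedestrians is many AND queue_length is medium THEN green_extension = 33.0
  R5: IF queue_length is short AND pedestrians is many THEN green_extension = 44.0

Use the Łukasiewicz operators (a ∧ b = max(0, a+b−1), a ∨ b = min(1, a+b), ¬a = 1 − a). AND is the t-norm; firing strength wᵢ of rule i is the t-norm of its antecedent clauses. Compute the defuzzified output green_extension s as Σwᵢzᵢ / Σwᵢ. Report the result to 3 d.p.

22.415

R1 (z=37.0): many=0.13, ¬medium=1−0.40=0.60; AND[max(0, a+b−1)] → w = 0.00
R2 (z=76.0): many=0.13 → w = 0.13
R3 (z=5.0): medium=0.40 → w = 0.40
R4 (z=33.0): many=0.13, medium=0.40; AND[max(0, a+b−1)] → w = 0.00
R5 (z=44.0): short=0.82, many=0.13; AND[max(0, a+b−1)] → w = 0.00
Weighted average = (0.00·37.0 + 0.13·76.0 + 0.40·5.0 + 0.00·33.0 + 0.00·44.0) / (0.00 + 0.13 + 0.40 + 0.00 + 0.00)
  = 11.8800 / 0.5300 = 22.415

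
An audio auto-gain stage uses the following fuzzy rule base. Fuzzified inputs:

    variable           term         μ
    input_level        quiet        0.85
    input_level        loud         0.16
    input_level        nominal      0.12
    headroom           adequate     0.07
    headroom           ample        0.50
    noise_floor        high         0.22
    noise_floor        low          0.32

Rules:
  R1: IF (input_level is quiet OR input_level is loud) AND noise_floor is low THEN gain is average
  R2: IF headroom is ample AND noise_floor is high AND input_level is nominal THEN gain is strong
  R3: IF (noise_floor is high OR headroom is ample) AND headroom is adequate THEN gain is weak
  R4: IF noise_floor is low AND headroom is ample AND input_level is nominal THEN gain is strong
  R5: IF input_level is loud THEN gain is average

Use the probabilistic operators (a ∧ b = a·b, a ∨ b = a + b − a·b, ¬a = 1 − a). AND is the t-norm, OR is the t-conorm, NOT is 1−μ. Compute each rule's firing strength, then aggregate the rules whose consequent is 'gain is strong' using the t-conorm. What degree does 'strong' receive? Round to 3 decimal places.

R1: (quiet=0.85 OR loud=0.16) = 0.8740; AND[a·b] with low=0.32 → w = 0.2797
R2: ample=0.50, high=0.22, nominal=0.12; AND[a·b] → w = 0.0132
R3: (high=0.22 OR ample=0.50) = 0.6100; AND[a·b] with adequate=0.07 → w = 0.0427
R4: low=0.32, ample=0.50, nominal=0.12; AND[a·b] → w = 0.0192
R5: loud=0.16 → w = 0.1600
Rules with consequent 'strong': {R2, R4} → strengths 0.0132, 0.0192
Aggregate via t-conorm [a + b − a·b]: 0.0321

0.032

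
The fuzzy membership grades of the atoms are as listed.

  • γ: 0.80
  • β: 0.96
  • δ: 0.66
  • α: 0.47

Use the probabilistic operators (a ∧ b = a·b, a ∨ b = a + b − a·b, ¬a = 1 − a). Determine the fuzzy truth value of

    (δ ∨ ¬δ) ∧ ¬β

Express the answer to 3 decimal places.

0.031

¬δ = 1 − 0.6600 = 0.3400
δ ∨ ¬δ = a + b − a·b on (0.6600, 0.3400) = 0.7756
¬β = 1 − 0.9600 = 0.0400
(δ ∨ ¬δ) ∧ ¬β = a·b on (0.7756, 0.0400) = 0.0310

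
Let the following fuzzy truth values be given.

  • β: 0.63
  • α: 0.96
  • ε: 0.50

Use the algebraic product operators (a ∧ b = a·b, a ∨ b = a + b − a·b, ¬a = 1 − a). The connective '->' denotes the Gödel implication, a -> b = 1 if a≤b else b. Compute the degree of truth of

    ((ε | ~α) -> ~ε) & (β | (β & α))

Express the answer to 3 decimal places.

~α = 1 − 0.9600 = 0.0400
ε | ~α = a + b − a·b on (0.5000, 0.0400) = 0.5200
~ε = 1 − 0.5000 = 0.5000
(ε | ~α) -> ~ε  [Gödel: 1 if a≤b else b] with a=0.5200, b=0.5000 → 0.5000
β & α = a·b on (0.6300, 0.9600) = 0.6048
β | (β & α) = a + b − a·b on (0.6300, 0.6048) = 0.8538
((ε | ~α) -> ~ε) & (β | (β & α)) = a·b on (0.5000, 0.8538) = 0.4269

0.427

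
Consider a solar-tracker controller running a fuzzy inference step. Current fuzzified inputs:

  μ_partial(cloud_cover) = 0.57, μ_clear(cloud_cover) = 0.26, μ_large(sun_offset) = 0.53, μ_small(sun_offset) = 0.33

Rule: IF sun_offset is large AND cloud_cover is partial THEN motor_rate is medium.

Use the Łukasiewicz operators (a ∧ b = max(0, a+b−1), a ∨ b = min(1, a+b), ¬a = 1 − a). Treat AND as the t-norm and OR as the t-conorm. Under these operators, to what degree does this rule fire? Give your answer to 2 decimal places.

firing strength: large=0.53, partial=0.57; AND[max(0, a+b−1)] → w = 0.10

0.10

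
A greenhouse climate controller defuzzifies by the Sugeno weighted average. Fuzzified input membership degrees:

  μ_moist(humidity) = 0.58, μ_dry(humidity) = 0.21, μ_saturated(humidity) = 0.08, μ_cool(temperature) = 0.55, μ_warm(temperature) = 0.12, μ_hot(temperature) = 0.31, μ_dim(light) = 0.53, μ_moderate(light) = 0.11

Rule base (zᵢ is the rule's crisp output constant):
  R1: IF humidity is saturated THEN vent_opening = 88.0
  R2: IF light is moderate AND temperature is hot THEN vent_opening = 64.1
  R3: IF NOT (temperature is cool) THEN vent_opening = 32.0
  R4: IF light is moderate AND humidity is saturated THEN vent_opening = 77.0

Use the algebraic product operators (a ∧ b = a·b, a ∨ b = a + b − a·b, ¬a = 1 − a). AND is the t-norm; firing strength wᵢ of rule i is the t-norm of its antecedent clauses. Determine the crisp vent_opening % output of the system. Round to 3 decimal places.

R1 (z=88.0): saturated=0.08 → w = 0.0800
R2 (z=64.1): moderate=0.11, hot=0.31; AND[a·b] → w = 0.0341
R3 (z=32.0): ¬cool=1−0.55=0.45 → w = 0.4500
R4 (z=77.0): moderate=0.11, saturated=0.08; AND[a·b] → w = 0.0088
Weighted average = (0.0800·88.0 + 0.0341·64.1 + 0.4500·32.0 + 0.0088·77.0) / (0.0800 + 0.0341 + 0.4500 + 0.0088)
  = 24.3034 / 0.5729 = 42.422

42.422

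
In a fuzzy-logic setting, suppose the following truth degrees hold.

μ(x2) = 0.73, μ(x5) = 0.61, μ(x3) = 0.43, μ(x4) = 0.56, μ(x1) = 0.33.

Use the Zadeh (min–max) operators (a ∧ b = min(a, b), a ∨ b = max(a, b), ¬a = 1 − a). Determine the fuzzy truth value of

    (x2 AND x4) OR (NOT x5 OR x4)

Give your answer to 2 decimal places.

0.56

x2 AND x4 = min(a, b) on (0.73, 0.56) = 0.56
NOT x5 = 1 − 0.61 = 0.39
NOT x5 OR x4 = max(a, b) on (0.39, 0.56) = 0.56
(x2 AND x4) OR (NOT x5 OR x4) = max(a, b) on (0.56, 0.56) = 0.56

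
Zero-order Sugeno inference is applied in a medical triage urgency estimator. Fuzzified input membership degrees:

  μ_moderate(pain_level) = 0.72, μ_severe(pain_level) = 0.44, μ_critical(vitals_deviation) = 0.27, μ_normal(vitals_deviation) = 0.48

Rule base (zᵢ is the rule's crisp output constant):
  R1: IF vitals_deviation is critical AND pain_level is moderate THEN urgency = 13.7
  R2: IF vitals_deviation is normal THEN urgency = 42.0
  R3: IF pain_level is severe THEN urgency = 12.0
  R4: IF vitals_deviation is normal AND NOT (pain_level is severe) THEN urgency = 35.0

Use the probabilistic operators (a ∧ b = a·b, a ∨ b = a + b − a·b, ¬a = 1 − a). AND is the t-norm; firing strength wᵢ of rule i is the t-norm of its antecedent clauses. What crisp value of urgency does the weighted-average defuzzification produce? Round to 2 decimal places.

27.12

R1 (z=13.7): critical=0.27, moderate=0.72; AND[a·b] → w = 0.1944
R2 (z=42.0): normal=0.48 → w = 0.4800
R3 (z=12.0): severe=0.44 → w = 0.4400
R4 (z=35.0): normal=0.48, ¬severe=1−0.44=0.56; AND[a·b] → w = 0.2688
Weighted average = (0.1944·13.7 + 0.4800·42.0 + 0.4400·12.0 + 0.2688·35.0) / (0.1944 + 0.4800 + 0.4400 + 0.2688)
  = 37.5113 / 1.3832 = 27.12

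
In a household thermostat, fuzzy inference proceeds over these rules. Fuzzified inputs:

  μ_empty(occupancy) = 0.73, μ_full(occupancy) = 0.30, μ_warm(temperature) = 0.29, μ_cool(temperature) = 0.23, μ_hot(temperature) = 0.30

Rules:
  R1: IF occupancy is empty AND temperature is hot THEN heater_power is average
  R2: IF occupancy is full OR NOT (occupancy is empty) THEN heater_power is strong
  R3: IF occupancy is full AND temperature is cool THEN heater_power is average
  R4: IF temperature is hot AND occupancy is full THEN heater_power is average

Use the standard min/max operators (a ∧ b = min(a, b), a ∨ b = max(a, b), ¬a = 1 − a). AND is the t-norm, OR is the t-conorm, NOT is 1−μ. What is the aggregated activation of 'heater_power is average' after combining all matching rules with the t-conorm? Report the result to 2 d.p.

0.30

R1: empty=0.73, hot=0.30; AND[min(a, b)] → w = 0.30
R2: full=0.30, ¬empty=1−0.73=0.27; OR[max(a, b)] → w = 0.30
R3: full=0.30, cool=0.23; AND[min(a, b)] → w = 0.23
R4: hot=0.30, full=0.30; AND[min(a, b)] → w = 0.30
Rules with consequent 'average': {R1, R3, R4} → strengths 0.30, 0.23, 0.30
Aggregate via t-conorm [max(a, b)]: 0.30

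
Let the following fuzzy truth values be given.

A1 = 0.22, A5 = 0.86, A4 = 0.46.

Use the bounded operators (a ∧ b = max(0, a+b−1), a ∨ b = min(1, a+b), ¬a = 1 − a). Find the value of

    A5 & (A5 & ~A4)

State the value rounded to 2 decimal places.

~A4 = 1 − 0.46 = 0.54
A5 & ~A4 = max(0, a+b−1) on (0.86, 0.54) = 0.40
A5 & (A5 & ~A4) = max(0, a+b−1) on (0.86, 0.40) = 0.26

0.26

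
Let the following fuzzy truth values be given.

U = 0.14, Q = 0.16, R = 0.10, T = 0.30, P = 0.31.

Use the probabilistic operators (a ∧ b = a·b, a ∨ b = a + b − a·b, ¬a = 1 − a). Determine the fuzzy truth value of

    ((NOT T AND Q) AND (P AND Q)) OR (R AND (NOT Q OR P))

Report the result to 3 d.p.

NOT T = 1 − 0.3000 = 0.7000
NOT T AND Q = a·b on (0.7000, 0.1600) = 0.1120
P AND Q = a·b on (0.3100, 0.1600) = 0.0496
(NOT T AND Q) AND (P AND Q) = a·b on (0.1120, 0.0496) = 0.0056
NOT Q = 1 − 0.1600 = 0.8400
NOT Q OR P = a + b − a·b on (0.8400, 0.3100) = 0.8896
R AND (NOT Q OR P) = a·b on (0.1000, 0.8896) = 0.0890
((NOT T AND Q) AND (P AND Q)) OR (R AND (NOT Q OR P)) = a + b − a·b on (0.0056, 0.0890) = 0.0940

0.094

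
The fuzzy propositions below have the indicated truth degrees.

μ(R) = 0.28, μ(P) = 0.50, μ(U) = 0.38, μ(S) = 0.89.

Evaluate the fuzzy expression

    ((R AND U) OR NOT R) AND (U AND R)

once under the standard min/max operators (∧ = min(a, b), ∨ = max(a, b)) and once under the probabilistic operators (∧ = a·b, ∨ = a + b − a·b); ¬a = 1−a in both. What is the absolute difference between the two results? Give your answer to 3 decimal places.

0.200

Under standard min/max:
  R AND U = min(a, b) on (0.28, 0.38) = 0.28
  NOT R = 1 − 0.28 = 0.72
  (R AND U) OR NOT R = max(a, b) on (0.28, 0.72) = 0.72
  U AND R = min(a, b) on (0.38, 0.28) = 0.28
  ((R AND U) OR NOT R) AND (U AND R) = min(a, b) on (0.72, 0.28) = 0.28
  → value = 0.2800
Under probabilistic:
  R AND U = a·b on (0.2800, 0.3800) = 0.1064
  NOT R = 1 − 0.2800 = 0.7200
  (R AND U) OR NOT R = a + b − a·b on (0.1064, 0.7200) = 0.7498
  U AND R = a·b on (0.3800, 0.2800) = 0.1064
  ((R AND U) OR NOT R) AND (U AND R) = a·b on (0.7498, 0.1064) = 0.0798
  → value = 0.0798
|0.2800 − 0.0798| = 0.200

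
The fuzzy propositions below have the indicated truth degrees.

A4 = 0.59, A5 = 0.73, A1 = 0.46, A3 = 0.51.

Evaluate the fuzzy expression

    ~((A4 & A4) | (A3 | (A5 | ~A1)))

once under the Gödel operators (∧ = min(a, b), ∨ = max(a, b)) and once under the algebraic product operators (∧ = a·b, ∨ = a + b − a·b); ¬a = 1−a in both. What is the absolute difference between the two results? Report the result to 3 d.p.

0.230

Under Gödel:
  A4 & A4 = min(a, b) on (0.59, 0.59) = 0.59
  ~A1 = 1 − 0.46 = 0.54
  A5 | ~A1 = max(a, b) on (0.73, 0.54) = 0.73
  A3 | (A5 | ~A1) = max(a, b) on (0.51, 0.73) = 0.73
  (A4 & A4) | (A3 | (A5 | ~A1)) = max(a, b) on (0.59, 0.73) = 0.73
  ~((A4 & A4) | (A3 | (A5 | ~A1))) = 1 − 0.73 = 0.27
  → value = 0.2700
Under algebraic product:
  A4 & A4 = a·b on (0.5900, 0.5900) = 0.3481
  ~A1 = 1 − 0.4600 = 0.5400
  A5 | ~A1 = a + b − a·b on (0.7300, 0.5400) = 0.8758
  A3 | (A5 | ~A1) = a + b − a·b on (0.5100, 0.8758) = 0.9391
  (A4 & A4) | (A3 | (A5 | ~A1)) = a + b − a·b on (0.3481, 0.9391) = 0.9603
  ~((A4 & A4) | (A3 | (A5 | ~A1))) = 1 − 0.9603 = 0.0397
  → value = 0.0397
|0.2700 − 0.0397| = 0.230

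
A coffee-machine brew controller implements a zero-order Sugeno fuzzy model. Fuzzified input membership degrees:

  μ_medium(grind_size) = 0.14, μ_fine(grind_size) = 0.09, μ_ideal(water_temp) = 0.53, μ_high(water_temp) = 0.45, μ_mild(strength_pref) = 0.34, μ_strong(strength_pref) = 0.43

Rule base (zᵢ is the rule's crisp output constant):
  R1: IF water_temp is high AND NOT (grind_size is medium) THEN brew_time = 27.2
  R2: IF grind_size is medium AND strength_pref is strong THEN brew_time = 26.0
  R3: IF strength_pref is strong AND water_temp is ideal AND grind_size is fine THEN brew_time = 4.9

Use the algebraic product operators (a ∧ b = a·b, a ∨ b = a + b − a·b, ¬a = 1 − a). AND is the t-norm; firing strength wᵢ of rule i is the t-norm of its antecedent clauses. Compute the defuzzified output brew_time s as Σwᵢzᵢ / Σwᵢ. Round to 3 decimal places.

R1 (z=27.2): high=0.45, ¬medium=1−0.14=0.86; AND[a·b] → w = 0.3870
R2 (z=26.0): medium=0.14, strong=0.43; AND[a·b] → w = 0.0602
R3 (z=4.9): strong=0.43, ideal=0.53, fine=0.09; AND[a·b] → w = 0.0205
Weighted average = (0.3870·27.2 + 0.0602·26.0 + 0.0205·4.9) / (0.3870 + 0.0602 + 0.0205)
  = 12.1921 / 0.4677 = 26.068

26.068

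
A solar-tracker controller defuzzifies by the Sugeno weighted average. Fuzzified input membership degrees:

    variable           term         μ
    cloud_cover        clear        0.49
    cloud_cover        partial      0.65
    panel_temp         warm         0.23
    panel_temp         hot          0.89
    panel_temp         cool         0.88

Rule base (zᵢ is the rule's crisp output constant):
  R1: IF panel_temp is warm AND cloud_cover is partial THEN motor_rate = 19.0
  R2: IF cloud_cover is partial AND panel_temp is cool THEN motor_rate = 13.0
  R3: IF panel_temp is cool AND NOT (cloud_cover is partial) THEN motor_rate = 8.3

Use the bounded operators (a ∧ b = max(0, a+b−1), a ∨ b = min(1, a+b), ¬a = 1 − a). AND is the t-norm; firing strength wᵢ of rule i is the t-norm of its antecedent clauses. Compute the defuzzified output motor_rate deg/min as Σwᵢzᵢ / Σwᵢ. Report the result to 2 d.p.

R1 (z=19.0): warm=0.23, partial=0.65; AND[max(0, a+b−1)] → w = 0.00
R2 (z=13.0): partial=0.65, cool=0.88; AND[max(0, a+b−1)] → w = 0.53
R3 (z=8.3): cool=0.88, ¬partial=1−0.65=0.35; AND[max(0, a+b−1)] → w = 0.23
Weighted average = (0.00·19.0 + 0.53·13.0 + 0.23·8.3) / (0.00 + 0.53 + 0.23)
  = 8.7990 / 0.7600 = 11.58

11.58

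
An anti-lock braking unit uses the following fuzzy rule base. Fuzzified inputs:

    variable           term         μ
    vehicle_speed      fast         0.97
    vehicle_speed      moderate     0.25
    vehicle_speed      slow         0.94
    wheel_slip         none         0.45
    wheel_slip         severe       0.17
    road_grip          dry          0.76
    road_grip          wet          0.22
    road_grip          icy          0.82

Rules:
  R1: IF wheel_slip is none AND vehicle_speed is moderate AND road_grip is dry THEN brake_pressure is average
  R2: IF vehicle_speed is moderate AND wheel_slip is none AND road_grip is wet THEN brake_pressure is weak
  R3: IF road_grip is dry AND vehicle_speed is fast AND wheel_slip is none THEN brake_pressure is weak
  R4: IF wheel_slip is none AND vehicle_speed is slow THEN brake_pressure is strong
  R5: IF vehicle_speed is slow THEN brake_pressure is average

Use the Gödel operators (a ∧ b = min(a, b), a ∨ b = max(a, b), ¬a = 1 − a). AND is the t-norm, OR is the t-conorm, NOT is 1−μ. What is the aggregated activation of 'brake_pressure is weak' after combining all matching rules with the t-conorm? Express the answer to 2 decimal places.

0.45

R1: none=0.45, moderate=0.25, dry=0.76; AND[min(a, b)] → w = 0.25
R2: moderate=0.25, none=0.45, wet=0.22; AND[min(a, b)] → w = 0.22
R3: dry=0.76, fast=0.97, none=0.45; AND[min(a, b)] → w = 0.45
R4: none=0.45, slow=0.94; AND[min(a, b)] → w = 0.45
R5: slow=0.94 → w = 0.94
Rules with consequent 'weak': {R2, R3} → strengths 0.22, 0.45
Aggregate via t-conorm [max(a, b)]: 0.45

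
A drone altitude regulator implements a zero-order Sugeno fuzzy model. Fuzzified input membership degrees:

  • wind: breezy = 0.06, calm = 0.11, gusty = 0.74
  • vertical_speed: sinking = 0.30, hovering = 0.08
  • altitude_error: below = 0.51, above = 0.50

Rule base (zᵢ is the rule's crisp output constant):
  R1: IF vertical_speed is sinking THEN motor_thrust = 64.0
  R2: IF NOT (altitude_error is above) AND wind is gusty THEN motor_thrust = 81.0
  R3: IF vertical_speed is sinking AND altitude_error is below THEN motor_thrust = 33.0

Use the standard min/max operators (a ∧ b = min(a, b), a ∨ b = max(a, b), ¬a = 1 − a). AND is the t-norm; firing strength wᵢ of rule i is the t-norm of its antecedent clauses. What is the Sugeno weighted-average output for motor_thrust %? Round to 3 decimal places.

R1 (z=64.0): sinking=0.30 → w = 0.30
R2 (z=81.0): ¬above=1−0.50=0.50, gusty=0.74; AND[min(a, b)] → w = 0.50
R3 (z=33.0): sinking=0.30, below=0.51; AND[min(a, b)] → w = 0.30
Weighted average = (0.30·64.0 + 0.50·81.0 + 0.30·33.0) / (0.30 + 0.50 + 0.30)
  = 69.6000 / 1.1000 = 63.273

63.273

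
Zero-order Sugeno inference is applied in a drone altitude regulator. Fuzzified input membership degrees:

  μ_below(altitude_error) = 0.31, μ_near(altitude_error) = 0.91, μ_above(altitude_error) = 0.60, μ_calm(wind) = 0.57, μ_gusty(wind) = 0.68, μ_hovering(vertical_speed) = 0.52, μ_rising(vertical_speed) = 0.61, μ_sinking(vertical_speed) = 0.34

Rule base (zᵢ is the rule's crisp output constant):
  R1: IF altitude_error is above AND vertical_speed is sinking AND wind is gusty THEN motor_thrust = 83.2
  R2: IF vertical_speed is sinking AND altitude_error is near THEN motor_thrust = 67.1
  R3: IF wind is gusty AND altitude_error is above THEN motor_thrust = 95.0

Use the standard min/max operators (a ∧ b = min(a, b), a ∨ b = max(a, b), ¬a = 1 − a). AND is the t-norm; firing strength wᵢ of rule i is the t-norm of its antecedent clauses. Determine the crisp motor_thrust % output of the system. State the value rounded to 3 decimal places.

84.455

R1 (z=83.2): above=0.60, sinking=0.34, gusty=0.68; AND[min(a, b)] → w = 0.34
R2 (z=67.1): sinking=0.34, near=0.91; AND[min(a, b)] → w = 0.34
R3 (z=95.0): gusty=0.68, above=0.60; AND[min(a, b)] → w = 0.60
Weighted average = (0.34·83.2 + 0.34·67.1 + 0.60·95.0) / (0.34 + 0.34 + 0.60)
  = 108.1020 / 1.2800 = 84.455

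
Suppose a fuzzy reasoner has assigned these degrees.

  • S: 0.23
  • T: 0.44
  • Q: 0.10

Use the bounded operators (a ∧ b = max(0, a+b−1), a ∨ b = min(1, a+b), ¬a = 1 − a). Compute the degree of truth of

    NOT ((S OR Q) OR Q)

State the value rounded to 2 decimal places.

0.57

S OR Q = min(1, a+b) on (0.23, 0.10) = 0.33
(S OR Q) OR Q = min(1, a+b) on (0.33, 0.10) = 0.43
NOT ((S OR Q) OR Q) = 1 − 0.43 = 0.57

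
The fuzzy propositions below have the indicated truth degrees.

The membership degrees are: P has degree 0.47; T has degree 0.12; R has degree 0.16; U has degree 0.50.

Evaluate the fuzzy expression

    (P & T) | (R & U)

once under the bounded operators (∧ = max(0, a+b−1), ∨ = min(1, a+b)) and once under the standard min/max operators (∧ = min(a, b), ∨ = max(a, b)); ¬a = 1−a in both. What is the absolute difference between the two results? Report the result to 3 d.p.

Under bounded:
  P & T = max(0, a+b−1) on (0.47, 0.12) = 0.00
  R & U = max(0, a+b−1) on (0.16, 0.50) = 0.00
  (P & T) | (R & U) = min(1, a+b) on (0.00, 0.00) = 0.00
  → value = 0.0000
Under standard min/max:
  P & T = min(a, b) on (0.47, 0.12) = 0.12
  R & U = min(a, b) on (0.16, 0.50) = 0.16
  (P & T) | (R & U) = max(a, b) on (0.12, 0.16) = 0.16
  → value = 0.1600
|0.0000 − 0.1600| = 0.160

0.160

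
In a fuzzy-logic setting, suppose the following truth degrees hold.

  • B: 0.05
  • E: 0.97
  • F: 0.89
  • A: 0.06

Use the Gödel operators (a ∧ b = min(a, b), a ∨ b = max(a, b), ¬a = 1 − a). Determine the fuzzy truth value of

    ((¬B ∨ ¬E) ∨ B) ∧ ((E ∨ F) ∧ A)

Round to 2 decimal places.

¬B = 1 − 0.05 = 0.95
¬E = 1 − 0.97 = 0.03
¬B ∨ ¬E = max(a, b) on (0.95, 0.03) = 0.95
(¬B ∨ ¬E) ∨ B = max(a, b) on (0.95, 0.05) = 0.95
E ∨ F = max(a, b) on (0.97, 0.89) = 0.97
(E ∨ F) ∧ A = min(a, b) on (0.97, 0.06) = 0.06
((¬B ∨ ¬E) ∨ B) ∧ ((E ∨ F) ∧ A) = min(a, b) on (0.95, 0.06) = 0.06

0.06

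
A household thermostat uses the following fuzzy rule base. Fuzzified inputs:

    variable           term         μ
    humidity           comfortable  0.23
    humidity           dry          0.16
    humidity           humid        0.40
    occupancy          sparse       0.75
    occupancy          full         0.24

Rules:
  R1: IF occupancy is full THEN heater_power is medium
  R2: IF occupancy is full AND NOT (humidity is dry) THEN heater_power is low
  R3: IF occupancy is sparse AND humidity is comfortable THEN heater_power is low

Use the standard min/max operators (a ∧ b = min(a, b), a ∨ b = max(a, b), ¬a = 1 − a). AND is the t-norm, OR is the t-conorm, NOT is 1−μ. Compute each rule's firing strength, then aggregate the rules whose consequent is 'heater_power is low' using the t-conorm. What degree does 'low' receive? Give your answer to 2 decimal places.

0.24

R1: full=0.24 → w = 0.24
R2: full=0.24, ¬dry=1−0.16=0.84; AND[min(a, b)] → w = 0.24
R3: sparse=0.75, comfortable=0.23; AND[min(a, b)] → w = 0.23
Rules with consequent 'low': {R2, R3} → strengths 0.24, 0.23
Aggregate via t-conorm [max(a, b)]: 0.24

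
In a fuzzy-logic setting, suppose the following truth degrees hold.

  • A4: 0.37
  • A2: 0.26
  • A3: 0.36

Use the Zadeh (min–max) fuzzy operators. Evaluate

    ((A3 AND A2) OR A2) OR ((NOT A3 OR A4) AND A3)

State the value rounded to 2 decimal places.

A3 AND A2 = min(a, b) on (0.36, 0.26) = 0.26
(A3 AND A2) OR A2 = max(a, b) on (0.26, 0.26) = 0.26
NOT A3 = 1 − 0.36 = 0.64
NOT A3 OR A4 = max(a, b) on (0.64, 0.37) = 0.64
(NOT A3 OR A4) AND A3 = min(a, b) on (0.64, 0.36) = 0.36
((A3 AND A2) OR A2) OR ((NOT A3 OR A4) AND A3) = max(a, b) on (0.26, 0.36) = 0.36

0.36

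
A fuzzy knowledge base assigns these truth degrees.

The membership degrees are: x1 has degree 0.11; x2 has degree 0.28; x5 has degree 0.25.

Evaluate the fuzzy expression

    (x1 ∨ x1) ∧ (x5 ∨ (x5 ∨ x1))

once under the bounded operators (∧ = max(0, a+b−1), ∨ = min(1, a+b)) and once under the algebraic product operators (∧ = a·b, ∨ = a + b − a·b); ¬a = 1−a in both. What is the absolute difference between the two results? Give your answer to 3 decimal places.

Under bounded:
  x1 ∨ x1 = min(1, a+b) on (0.11, 0.11) = 0.22
  x5 ∨ x1 = min(1, a+b) on (0.25, 0.11) = 0.36
  x5 ∨ (x5 ∨ x1) = min(1, a+b) on (0.25, 0.36) = 0.61
  (x1 ∨ x1) ∧ (x5 ∨ (x5 ∨ x1)) = max(0, a+b−1) on (0.22, 0.61) = 0.00
  → value = 0.0000
Under algebraic product:
  x1 ∨ x1 = a + b − a·b on (0.1100, 0.1100) = 0.2079
  x5 ∨ x1 = a + b − a·b on (0.2500, 0.1100) = 0.3325
  x5 ∨ (x5 ∨ x1) = a + b − a·b on (0.2500, 0.3325) = 0.4994
  (x1 ∨ x1) ∧ (x5 ∨ (x5 ∨ x1)) = a·b on (0.2079, 0.4994) = 0.1038
  → value = 0.1038
|0.0000 − 0.1038| = 0.104

0.104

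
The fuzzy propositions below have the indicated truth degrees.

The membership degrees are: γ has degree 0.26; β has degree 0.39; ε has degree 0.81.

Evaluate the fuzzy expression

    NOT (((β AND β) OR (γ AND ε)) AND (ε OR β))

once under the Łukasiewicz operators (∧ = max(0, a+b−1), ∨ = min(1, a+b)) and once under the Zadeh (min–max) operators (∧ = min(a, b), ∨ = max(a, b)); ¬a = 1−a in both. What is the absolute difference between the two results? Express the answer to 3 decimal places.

0.320

Under Łukasiewicz:
  β AND β = max(0, a+b−1) on (0.39, 0.39) = 0.00
  γ AND ε = max(0, a+b−1) on (0.26, 0.81) = 0.07
  (β AND β) OR (γ AND ε) = min(1, a+b) on (0.00, 0.07) = 0.07
  ε OR β = min(1, a+b) on (0.81, 0.39) = 1.00
  ((β AND β) OR (γ AND ε)) AND (ε OR β) = max(0, a+b−1) on (0.07, 1.00) = 0.07
  NOT (((β AND β) OR (γ AND ε)) AND (ε OR β)) = 1 − 0.07 = 0.93
  → value = 0.9300
Under Zadeh (min–max):
  β AND β = min(a, b) on (0.39, 0.39) = 0.39
  γ AND ε = min(a, b) on (0.26, 0.81) = 0.26
  (β AND β) OR (γ AND ε) = max(a, b) on (0.39, 0.26) = 0.39
  ε OR β = max(a, b) on (0.81, 0.39) = 0.81
  ((β AND β) OR (γ AND ε)) AND (ε OR β) = min(a, b) on (0.39, 0.81) = 0.39
  NOT (((β AND β) OR (γ AND ε)) AND (ε OR β)) = 1 − 0.39 = 0.61
  → value = 0.6100
|0.9300 − 0.6100| = 0.320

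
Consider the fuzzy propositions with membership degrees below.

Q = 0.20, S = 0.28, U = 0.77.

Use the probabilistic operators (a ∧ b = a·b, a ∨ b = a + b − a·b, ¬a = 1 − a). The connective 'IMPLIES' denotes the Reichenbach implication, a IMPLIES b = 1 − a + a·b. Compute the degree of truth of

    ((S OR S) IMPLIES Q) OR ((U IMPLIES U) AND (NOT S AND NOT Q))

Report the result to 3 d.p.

0.797

S OR S = a + b − a·b on (0.2800, 0.2800) = 0.4816
(S OR S) IMPLIES Q  [Reichenbach: 1 − a + a·b] with a=0.4816, b=0.2000 → 0.6147
U IMPLIES U  [Reichenbach: 1 − a + a·b] with a=0.7700, b=0.7700 → 0.8229
NOT S = 1 − 0.2800 = 0.7200
NOT Q = 1 − 0.2000 = 0.8000
NOT S AND NOT Q = a·b on (0.7200, 0.8000) = 0.5760
(U IMPLIES U) AND (NOT S AND NOT Q) = a·b on (0.8229, 0.5760) = 0.4740
((S OR S) IMPLIES Q) OR ((U IMPLIES U) AND (NOT S AND NOT Q)) = a + b − a·b on (0.6147, 0.4740) = 0.7973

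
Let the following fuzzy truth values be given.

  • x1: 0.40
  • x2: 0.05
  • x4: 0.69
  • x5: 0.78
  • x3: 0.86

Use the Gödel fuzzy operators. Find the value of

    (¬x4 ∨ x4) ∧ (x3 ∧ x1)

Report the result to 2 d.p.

0.40

¬x4 = 1 − 0.69 = 0.31
¬x4 ∨ x4 = max(a, b) on (0.31, 0.69) = 0.69
x3 ∧ x1 = min(a, b) on (0.86, 0.40) = 0.40
(¬x4 ∨ x4) ∧ (x3 ∧ x1) = min(a, b) on (0.69, 0.40) = 0.40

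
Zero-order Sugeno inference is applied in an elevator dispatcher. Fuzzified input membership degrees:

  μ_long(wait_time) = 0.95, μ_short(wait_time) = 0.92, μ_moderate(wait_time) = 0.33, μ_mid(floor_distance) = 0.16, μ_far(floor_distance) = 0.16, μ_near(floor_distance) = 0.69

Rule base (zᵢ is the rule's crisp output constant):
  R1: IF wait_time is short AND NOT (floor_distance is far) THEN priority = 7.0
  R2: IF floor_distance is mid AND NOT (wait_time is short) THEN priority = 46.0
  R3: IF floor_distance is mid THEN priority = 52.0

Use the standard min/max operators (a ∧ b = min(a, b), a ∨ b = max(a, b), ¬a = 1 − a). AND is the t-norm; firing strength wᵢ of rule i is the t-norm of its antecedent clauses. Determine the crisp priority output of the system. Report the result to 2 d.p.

R1 (z=7.0): short=0.92, ¬far=1−0.16=0.84; AND[min(a, b)] → w = 0.84
R2 (z=46.0): mid=0.16, ¬short=1−0.92=0.08; AND[min(a, b)] → w = 0.08
R3 (z=52.0): mid=0.16 → w = 0.16
Weighted average = (0.84·7.0 + 0.08·46.0 + 0.16·52.0) / (0.84 + 0.08 + 0.16)
  = 17.8800 / 1.0800 = 16.56

16.56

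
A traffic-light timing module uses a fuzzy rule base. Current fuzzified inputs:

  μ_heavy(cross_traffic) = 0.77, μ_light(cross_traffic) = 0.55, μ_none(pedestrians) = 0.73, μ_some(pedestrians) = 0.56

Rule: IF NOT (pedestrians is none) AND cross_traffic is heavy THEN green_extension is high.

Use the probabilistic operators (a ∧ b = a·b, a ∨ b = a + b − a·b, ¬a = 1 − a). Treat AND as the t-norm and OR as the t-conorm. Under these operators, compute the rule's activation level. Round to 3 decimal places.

firing strength: ¬none=1−0.73=0.27, heavy=0.77; AND[a·b] → w = 0.2079

0.208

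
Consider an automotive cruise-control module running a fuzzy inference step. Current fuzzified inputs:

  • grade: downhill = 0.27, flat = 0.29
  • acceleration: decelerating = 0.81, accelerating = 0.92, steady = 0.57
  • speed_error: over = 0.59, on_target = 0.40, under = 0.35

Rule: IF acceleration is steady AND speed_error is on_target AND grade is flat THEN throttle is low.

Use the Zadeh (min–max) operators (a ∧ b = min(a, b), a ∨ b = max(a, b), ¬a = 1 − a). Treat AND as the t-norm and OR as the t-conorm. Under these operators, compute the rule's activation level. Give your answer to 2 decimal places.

0.29

firing strength: steady=0.57, on_target=0.40, flat=0.29; AND[min(a, b)] → w = 0.29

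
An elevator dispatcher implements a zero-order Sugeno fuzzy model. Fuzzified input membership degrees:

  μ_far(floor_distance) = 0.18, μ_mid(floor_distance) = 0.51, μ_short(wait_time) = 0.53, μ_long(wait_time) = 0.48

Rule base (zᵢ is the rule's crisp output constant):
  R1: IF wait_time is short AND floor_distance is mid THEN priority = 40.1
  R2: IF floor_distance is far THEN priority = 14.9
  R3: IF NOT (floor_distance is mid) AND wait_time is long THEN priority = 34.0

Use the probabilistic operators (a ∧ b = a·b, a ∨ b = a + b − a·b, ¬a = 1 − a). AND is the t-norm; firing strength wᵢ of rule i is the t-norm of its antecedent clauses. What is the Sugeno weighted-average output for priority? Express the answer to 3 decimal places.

31.390

R1 (z=40.1): short=0.53, mid=0.51; AND[a·b] → w = 0.2703
R2 (z=14.9): far=0.18 → w = 0.1800
R3 (z=34.0): ¬mid=1−0.51=0.49, long=0.48; AND[a·b] → w = 0.2352
Weighted average = (0.2703·40.1 + 0.1800·14.9 + 0.2352·34.0) / (0.2703 + 0.1800 + 0.2352)
  = 21.5178 / 0.6855 = 31.390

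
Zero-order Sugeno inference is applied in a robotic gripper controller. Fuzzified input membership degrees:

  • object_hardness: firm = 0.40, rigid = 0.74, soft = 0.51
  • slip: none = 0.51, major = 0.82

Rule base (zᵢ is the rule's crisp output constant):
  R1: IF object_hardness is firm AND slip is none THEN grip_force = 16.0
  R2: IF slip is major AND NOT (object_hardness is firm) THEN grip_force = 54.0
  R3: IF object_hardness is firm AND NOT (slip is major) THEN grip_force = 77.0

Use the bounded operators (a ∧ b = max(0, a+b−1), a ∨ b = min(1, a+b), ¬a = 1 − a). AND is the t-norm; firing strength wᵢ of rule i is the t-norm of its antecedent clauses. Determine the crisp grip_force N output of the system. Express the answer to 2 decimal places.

R1 (z=16.0): firm=0.40, none=0.51; AND[max(0, a+b−1)] → w = 0.00
R2 (z=54.0): major=0.82, ¬firm=1−0.40=0.60; AND[max(0, a+b−1)] → w = 0.42
R3 (z=77.0): firm=0.40, ¬major=1−0.82=0.18; AND[max(0, a+b−1)] → w = 0.00
Weighted average = (0.00·16.0 + 0.42·54.0 + 0.00·77.0) / (0.00 + 0.42 + 0.00)
  = 22.6800 / 0.4200 = 54.00

54.00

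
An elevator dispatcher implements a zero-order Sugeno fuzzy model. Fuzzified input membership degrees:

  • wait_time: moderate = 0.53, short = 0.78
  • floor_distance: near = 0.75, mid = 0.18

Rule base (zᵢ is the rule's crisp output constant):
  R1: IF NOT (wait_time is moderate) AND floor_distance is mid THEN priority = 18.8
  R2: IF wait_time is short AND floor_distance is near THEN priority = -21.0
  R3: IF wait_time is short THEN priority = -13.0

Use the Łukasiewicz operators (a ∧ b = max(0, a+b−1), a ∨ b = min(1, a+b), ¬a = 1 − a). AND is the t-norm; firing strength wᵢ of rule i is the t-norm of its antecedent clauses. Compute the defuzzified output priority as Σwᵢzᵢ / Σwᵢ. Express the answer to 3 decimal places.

-16.237

R1 (z=18.8): ¬moderate=1−0.53=0.47, mid=0.18; AND[max(0, a+b−1)] → w = 0.00
R2 (z=-21.0): short=0.78, near=0.75; AND[max(0, a+b−1)] → w = 0.53
R3 (z=-13.0): short=0.78 → w = 0.78
Weighted average = (0.00·18.8 + 0.53·-21.0 + 0.78·-13.0) / (0.00 + 0.53 + 0.78)
  = -21.2700 / 1.3100 = -16.237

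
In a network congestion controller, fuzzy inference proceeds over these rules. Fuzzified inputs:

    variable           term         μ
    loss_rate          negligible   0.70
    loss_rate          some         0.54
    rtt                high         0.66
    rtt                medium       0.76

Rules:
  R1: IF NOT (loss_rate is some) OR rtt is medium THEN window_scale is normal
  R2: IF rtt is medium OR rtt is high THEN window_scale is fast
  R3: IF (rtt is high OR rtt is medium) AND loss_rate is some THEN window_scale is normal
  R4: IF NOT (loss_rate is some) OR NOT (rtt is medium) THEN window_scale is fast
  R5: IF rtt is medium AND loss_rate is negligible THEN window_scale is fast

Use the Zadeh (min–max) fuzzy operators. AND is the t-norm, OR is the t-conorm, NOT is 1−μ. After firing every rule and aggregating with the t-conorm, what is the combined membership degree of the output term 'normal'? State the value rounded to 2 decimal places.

0.76

R1: ¬some=1−0.54=0.46, medium=0.76; OR[max(a, b)] → w = 0.76
R2: medium=0.76, high=0.66; OR[max(a, b)] → w = 0.76
R3: (high=0.66 OR medium=0.76) = 0.76; AND[min(a, b)] with some=0.54 → w = 0.54
R4: ¬some=1−0.54=0.46, ¬medium=1−0.76=0.24; OR[max(a, b)] → w = 0.46
R5: medium=0.76, negligible=0.70; AND[min(a, b)] → w = 0.70
Rules with consequent 'normal': {R1, R3} → strengths 0.76, 0.54
Aggregate via t-conorm [max(a, b)]: 0.76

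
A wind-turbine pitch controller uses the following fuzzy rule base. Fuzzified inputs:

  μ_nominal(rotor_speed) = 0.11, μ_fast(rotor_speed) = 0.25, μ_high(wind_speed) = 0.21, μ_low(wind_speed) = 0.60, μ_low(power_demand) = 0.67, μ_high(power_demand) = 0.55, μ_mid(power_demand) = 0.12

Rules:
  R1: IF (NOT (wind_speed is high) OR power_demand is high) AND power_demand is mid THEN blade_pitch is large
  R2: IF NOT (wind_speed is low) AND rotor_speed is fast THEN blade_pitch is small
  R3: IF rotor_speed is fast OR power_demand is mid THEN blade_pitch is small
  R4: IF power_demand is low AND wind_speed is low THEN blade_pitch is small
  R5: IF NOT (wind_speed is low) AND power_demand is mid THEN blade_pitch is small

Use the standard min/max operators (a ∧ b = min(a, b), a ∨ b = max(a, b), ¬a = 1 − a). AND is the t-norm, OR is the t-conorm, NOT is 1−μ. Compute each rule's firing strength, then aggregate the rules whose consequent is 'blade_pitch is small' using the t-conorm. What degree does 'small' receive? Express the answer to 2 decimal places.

0.60

R1: (¬high=1−0.21=0.79 OR high=0.55) = 0.79; AND[min(a, b)] with mid=0.12 → w = 0.12
R2: ¬low=1−0.60=0.40, fast=0.25; AND[min(a, b)] → w = 0.25
R3: fast=0.25, mid=0.12; OR[max(a, b)] → w = 0.25
R4: low=0.67, low=0.60; AND[min(a, b)] → w = 0.60
R5: ¬low=1−0.60=0.40, mid=0.12; AND[min(a, b)] → w = 0.12
Rules with consequent 'small': {R2, R3, R4, R5} → strengths 0.25, 0.25, 0.60, 0.12
Aggregate via t-conorm [max(a, b)]: 0.60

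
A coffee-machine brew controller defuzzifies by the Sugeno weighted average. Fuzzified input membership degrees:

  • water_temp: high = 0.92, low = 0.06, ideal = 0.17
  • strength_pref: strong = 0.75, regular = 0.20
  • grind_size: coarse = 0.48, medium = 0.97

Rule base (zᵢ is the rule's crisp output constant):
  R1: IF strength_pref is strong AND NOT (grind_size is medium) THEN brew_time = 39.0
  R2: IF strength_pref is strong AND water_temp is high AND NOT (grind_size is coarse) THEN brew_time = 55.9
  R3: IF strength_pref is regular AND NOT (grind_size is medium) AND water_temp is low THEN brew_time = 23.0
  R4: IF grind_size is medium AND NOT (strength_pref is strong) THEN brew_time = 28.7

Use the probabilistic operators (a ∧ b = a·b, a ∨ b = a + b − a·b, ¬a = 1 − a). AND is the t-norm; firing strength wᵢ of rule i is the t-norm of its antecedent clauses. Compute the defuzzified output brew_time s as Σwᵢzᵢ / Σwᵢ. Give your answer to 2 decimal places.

R1 (z=39.0): strong=0.75, ¬medium=1−0.97=0.03; AND[a·b] → w = 0.0225
R2 (z=55.9): strong=0.75, high=0.92, ¬coarse=1−0.48=0.52; AND[a·b] → w = 0.3588
R3 (z=23.0): regular=0.20, ¬medium=1−0.97=0.03, low=0.06; AND[a·b] → w = 0.0004
R4 (z=28.7): medium=0.97, ¬strong=1−0.75=0.25; AND[a·b] → w = 0.2425
Weighted average = (0.0225·39.0 + 0.3588·55.9 + 0.0004·23.0 + 0.2425·28.7) / (0.0225 + 0.3588 + 0.0004 + 0.2425)
  = 27.9025 / 0.6242 = 44.70

44.70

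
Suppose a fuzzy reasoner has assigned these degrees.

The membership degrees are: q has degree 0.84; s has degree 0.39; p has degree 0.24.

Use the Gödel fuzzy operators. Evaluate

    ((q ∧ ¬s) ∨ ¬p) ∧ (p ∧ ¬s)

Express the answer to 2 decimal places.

0.24

¬s = 1 − 0.39 = 0.61
q ∧ ¬s = min(a, b) on (0.84, 0.61) = 0.61
¬p = 1 − 0.24 = 0.76
(q ∧ ¬s) ∨ ¬p = max(a, b) on (0.61, 0.76) = 0.76
¬s = 1 − 0.39 = 0.61
p ∧ ¬s = min(a, b) on (0.24, 0.61) = 0.24
((q ∧ ¬s) ∨ ¬p) ∧ (p ∧ ¬s) = min(a, b) on (0.76, 0.24) = 0.24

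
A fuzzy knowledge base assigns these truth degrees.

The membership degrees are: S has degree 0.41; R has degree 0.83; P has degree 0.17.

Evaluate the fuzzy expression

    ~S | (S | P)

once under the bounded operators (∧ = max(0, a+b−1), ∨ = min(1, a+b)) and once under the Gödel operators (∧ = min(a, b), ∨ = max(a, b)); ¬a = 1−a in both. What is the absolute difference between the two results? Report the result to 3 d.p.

Under bounded:
  ~S = 1 − 0.41 = 0.59
  S | P = min(1, a+b) on (0.41, 0.17) = 0.58
  ~S | (S | P) = min(1, a+b) on (0.59, 0.58) = 1.00
  → value = 1.0000
Under Gödel:
  ~S = 1 − 0.41 = 0.59
  S | P = max(a, b) on (0.41, 0.17) = 0.41
  ~S | (S | P) = max(a, b) on (0.59, 0.41) = 0.59
  → value = 0.5900
|1.0000 − 0.5900| = 0.410

0.410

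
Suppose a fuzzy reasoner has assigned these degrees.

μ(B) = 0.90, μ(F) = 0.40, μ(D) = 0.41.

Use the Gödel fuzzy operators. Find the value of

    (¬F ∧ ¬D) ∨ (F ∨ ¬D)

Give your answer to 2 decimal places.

¬F = 1 − 0.40 = 0.60
¬D = 1 − 0.41 = 0.59
¬F ∧ ¬D = min(a, b) on (0.60, 0.59) = 0.59
¬D = 1 − 0.41 = 0.59
F ∨ ¬D = max(a, b) on (0.40, 0.59) = 0.59
(¬F ∧ ¬D) ∨ (F ∨ ¬D) = max(a, b) on (0.59, 0.59) = 0.59

0.59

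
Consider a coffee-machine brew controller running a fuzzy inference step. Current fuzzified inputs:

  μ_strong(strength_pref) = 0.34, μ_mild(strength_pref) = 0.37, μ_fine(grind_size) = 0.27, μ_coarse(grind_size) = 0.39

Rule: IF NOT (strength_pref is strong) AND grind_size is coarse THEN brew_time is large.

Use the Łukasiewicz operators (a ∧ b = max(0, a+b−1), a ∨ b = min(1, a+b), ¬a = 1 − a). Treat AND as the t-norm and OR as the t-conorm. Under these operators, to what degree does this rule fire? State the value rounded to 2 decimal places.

0.05

firing strength: ¬strong=1−0.34=0.66, coarse=0.39; AND[max(0, a+b−1)] → w = 0.05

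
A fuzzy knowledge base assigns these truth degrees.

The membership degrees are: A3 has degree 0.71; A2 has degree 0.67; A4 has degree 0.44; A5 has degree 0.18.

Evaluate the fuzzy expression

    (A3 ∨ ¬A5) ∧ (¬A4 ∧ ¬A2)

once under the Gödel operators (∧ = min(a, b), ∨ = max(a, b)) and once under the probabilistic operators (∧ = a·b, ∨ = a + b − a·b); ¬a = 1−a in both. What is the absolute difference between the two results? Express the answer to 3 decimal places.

0.155

Under Gödel:
  ¬A5 = 1 − 0.18 = 0.82
  A3 ∨ ¬A5 = max(a, b) on (0.71, 0.82) = 0.82
  ¬A4 = 1 − 0.44 = 0.56
  ¬A2 = 1 − 0.67 = 0.33
  ¬A4 ∧ ¬A2 = min(a, b) on (0.56, 0.33) = 0.33
  (A3 ∨ ¬A5) ∧ (¬A4 ∧ ¬A2) = min(a, b) on (0.82, 0.33) = 0.33
  → value = 0.3300
Under probabilistic:
  ¬A5 = 1 − 0.1800 = 0.8200
  A3 ∨ ¬A5 = a + b − a·b on (0.7100, 0.8200) = 0.9478
  ¬A4 = 1 − 0.4400 = 0.5600
  ¬A2 = 1 − 0.6700 = 0.3300
  ¬A4 ∧ ¬A2 = a·b on (0.5600, 0.3300) = 0.1848
  (A3 ∨ ¬A5) ∧ (¬A4 ∧ ¬A2) = a·b on (0.9478, 0.1848) = 0.1752
  → value = 0.1752
|0.3300 − 0.1752| = 0.155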